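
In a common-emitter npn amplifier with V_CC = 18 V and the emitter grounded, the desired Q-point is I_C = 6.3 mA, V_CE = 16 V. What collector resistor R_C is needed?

Collector loop: V_CC = I_C·R_C + V_CE.
R_C = (V_CC − V_CE)/I_C = (18 − 16)/6.3 = 0.317 kΩ.

R_C ≈ 0.32 kΩ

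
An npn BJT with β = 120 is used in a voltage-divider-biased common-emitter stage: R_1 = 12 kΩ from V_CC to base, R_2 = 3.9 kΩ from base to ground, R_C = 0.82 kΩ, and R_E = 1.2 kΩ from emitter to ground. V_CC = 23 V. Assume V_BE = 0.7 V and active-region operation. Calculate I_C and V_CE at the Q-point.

Thevenize the base divider: V_Th = V_CC·R_2/(R_1+R_2) = 23×3.9/15.9 = 5.64 V, R_Th = R_1‖R_2 = 2.94 kΩ.
Base-emitter loop: V_Th = I_B·R_Th + V_BE + (β+1)I_B·R_E, so I_B = (5.64 − 0.7) / (2.94 + 121×1.2) = 0.0334 mA.
I_C = β·I_B = 120×0.0334 = 4 mA, and I_E = (β+1)I_B = 4.04 mA.
V_CE = V_CC − I_C·R_C − I_E·R_E = 23 − 4×0.82 − 4.04×1.2 = 14.9 V.
V_CE = 14.9 V > 0.2 V confirms active-region operation.

I_C ≈ 4 mA, V_CE ≈ 15 V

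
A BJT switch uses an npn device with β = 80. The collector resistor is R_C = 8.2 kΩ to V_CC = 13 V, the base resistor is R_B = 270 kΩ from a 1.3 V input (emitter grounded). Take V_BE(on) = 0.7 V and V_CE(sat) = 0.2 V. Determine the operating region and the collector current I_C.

active; I_C ≈ 0.18 mA

Assume active. Base-emitter loop: I_B = (V_BB − V_BE)/R_B = (1.3 − 0.7)/270 = 0.00222 mA.
I_C = β·I_B = 80×0.00222 = 0.178 mA.
V_CE = V_CC − I_C·R_C = 13 − 0.178×8.2 = 11.5 V > V_CE(sat), so the active-region assumption holds.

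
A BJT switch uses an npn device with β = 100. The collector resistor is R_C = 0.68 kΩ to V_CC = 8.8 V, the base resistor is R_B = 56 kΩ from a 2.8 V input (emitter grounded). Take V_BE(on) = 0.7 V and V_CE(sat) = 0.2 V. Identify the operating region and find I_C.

Assume active. Base-emitter loop: I_B = (V_BB − V_BE)/R_B = (2.8 − 0.7)/56 = 0.0375 mA.
I_C = β·I_B = 100×0.0375 = 3.75 mA.
V_CE = V_CC − I_C·R_C = 8.8 − 3.75×0.68 = 6.25 V > V_CE(sat), so the active-region assumption holds.

active; I_C ≈ 3.7 mA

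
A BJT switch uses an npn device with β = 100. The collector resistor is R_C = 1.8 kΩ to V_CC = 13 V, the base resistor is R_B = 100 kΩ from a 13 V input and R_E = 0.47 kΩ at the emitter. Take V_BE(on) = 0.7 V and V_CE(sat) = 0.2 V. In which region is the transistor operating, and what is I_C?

saturation; I_C ≈ 5.6 mA

Assume active: I_B = (13 − 0.7)/(100 + 101×0.47) = 0.0834 mA, I_C = β·I_B = 8.34 mA.
Then V_CE = 13 − 8.34×1.8 − 8.42×0.47 = -5.97 V < 0.2 V — the active assumption fails.
Re-solve with V_CE = 0.2 V. KCL at the emitter: V_E/R_E = (V_BB−0.7−V_E)/R_B + (V_CC−0.2−V_E)/R_C, giving V_E = 2.69 V.
I_C = (V_CC − 0.2 − V_E)/R_C = (12.8 − 2.69)/1.8 = 5.62 mA.
Check: I_B = (12.3 − 2.69)/100 = 0.0961 mA, and β·I_B = 9.61 mA > I_C, confirming saturation.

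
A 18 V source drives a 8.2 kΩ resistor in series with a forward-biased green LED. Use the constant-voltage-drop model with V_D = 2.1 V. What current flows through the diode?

I ≈ 1.9 mA

KVL around the loop: 18 = V_D + I·R = 2.1 + I × 8.2 kΩ.
So I = (18 − 2.1) / 8.2 kΩ = 15.9 / 8.2 = 1.94 mA.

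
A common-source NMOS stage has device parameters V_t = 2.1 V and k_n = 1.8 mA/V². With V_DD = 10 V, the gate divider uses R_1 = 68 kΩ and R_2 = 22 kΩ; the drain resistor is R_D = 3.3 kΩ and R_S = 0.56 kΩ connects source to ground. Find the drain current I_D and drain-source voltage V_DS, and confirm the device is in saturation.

V_G = V_DD·R_2/(R_1+R_2) = 10×22/90 = 2.44 V.
Assume saturation: I_D = (k_n/2)(V_GS − V_t)² with V_GS = V_G − I_D·R_S = 2.44 − 0.56·I_D.
Substituting gives 0.282·I_D² − 1.35·I_D + 0.107 = 0, with roots I_D = 0.0806 or 4.69 mA.
The root I_D = 4.69 mA gives V_GS = -0.183 V ≤ V_t, so take I_D = 0.0806 mA.
Then V_GS = 2.4 V and V_DS = V_DD − I_D(R_D+R_S) = 10 − 0.0806×3.86 = 9.69 V.
Saturation requires V_DS ≥ V_GS − V_t = 0.299 V; 9.69 ≥ 0.299 ✓.

I_D ≈ 0.081 mA, V_DS ≈ 9.7 V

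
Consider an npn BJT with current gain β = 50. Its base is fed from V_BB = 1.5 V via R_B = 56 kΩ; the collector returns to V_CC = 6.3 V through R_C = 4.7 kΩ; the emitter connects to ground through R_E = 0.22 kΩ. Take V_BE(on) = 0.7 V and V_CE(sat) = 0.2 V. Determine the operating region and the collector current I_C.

active; I_C ≈ 0.6 mA

Assume active. Base-emitter loop: I_B = (V_BB − V_BE)/(R_B + (β+1)R_E) = (1.5 − 0.7)/(56 + 51×0.22) = 0.0119 mA.
I_C = β·I_B = 50×0.0119 = 0.595 mA.
V_CE = V_CC − I_C·R_C − I_E·R_E = 6.3 − 0.595×4.7 − 0.607×0.22 = 3.37 V > V_CE(sat), so the active-region assumption holds.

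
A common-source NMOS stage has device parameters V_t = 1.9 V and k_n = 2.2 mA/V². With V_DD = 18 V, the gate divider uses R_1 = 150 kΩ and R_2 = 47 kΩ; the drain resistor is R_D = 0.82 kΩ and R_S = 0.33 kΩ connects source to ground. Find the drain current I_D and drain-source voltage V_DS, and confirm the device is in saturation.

V_G = V_DD·R_2/(R_1+R_2) = 18×47/197 = 4.29 V.
Assume saturation: I_D = (k_n/2)(V_GS − V_t)² with V_GS = V_G − I_D·R_S = 4.29 − 0.33·I_D.
Substituting gives 0.12·I_D² − 2.74·I_D + 6.31 = 0, with roots I_D = 2.6 or 20.3 mA.
The root I_D = 20.3 mA gives V_GS = -2.39 V ≤ V_t, so take I_D = 2.6 mA.
Then V_GS = 3.44 V and V_DS = V_DD − I_D(R_D+R_S) = 18 − 2.6×1.15 = 15 V.
Saturation requires V_DS ≥ V_GS − V_t = 1.54 V; 15 ≥ 1.54 ✓.

I_D ≈ 2.6 mA, V_DS ≈ 15 V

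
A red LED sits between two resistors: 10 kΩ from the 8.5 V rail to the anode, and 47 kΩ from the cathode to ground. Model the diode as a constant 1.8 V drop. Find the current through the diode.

The two resistors are in series with the diode, so KVL gives 8.5 = I·10 + 1.8 + I·47.
I = (8.5 − 1.8) / (10 + 47) kΩ = 6.7 / 57 = 0.118 mA.

I ≈ 0.12 mA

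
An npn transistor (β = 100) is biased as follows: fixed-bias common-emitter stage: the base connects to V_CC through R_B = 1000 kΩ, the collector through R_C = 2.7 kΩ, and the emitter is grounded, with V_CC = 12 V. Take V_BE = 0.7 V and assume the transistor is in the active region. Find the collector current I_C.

I_C ≈ 1.1 mA

Base loop: V_CC = I_B·R_B + V_BE, so I_B = (12 − 0.7)/1000 kΩ = 0.0113 mA.
In the active region I_C = β·I_B = 100 × 0.0113 = 1.13 mA.
Collector loop: V_CE = V_CC − I_C·R_C = 12 − 1.13×2.7 = 8.95 V.
Since V_CE = 8.95 V > V_CE(sat) ≈ 0.2 V, the transistor is in the active region as assumed.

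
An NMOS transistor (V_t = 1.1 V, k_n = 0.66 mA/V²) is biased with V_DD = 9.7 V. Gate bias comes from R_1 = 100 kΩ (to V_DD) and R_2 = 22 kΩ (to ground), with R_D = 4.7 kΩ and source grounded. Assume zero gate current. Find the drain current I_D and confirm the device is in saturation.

V_G = V_DD·R_2/(R_1+R_2) = 9.7×22/122 = 1.75 V. With the source grounded, V_GS = V_G = 1.75 V.
Assume saturation: I_D = (k_n/2)(V_GS − V_t)² = (0.66/2)×(1.75 − 1.1)² = 0.33×0.649² = 0.139 mA.
V_DS = V_DD − I_D·R_D = 9.7 − 0.139×4.7 = 9.05 V.
Saturation requires V_DS ≥ V_GS − V_t = 0.649 V; 9.05 ≥ 0.649 ✓.

I_D ≈ 0.14 mA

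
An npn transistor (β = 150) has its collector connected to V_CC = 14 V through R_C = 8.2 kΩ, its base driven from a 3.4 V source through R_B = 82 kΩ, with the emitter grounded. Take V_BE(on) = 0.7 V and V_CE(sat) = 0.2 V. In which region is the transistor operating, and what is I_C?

saturation; I_C ≈ 1.7 mA

Assume active: I_B = (3.4 − 0.7)/82 = 0.0329 mA, giving I_C = β·I_B = 4.94 mA.
But then V_CE = 14 − 4.94×8.2 = -26.5 V < V_CE(sat) = 0.2 V — impossible in the active region.
So the transistor is saturated. With V_CE = 0.2 V, I_C = (V_CC − 0.2)/R_C = 13.8/8.2 = 1.68 mA.
Check: β·I_B = 4.94 mA > I_C = 1.68 mA, confirming saturation.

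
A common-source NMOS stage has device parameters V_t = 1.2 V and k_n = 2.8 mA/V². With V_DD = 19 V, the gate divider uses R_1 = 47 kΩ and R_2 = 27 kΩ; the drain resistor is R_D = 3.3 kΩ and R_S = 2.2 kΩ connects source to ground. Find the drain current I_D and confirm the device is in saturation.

I_D ≈ 2.1 mA

V_G = V_DD·R_2/(R_1+R_2) = 19×27/74 = 6.93 V.
Assume saturation: I_D = (k_n/2)(V_GS − V_t)² with V_GS = V_G − I_D·R_S = 6.93 − 2.2·I_D.
Substituting gives 6.78·I_D² − 36.3·I_D + 46 = 0, with roots I_D = 2.05 or 3.3 mA.
The root I_D = 3.3 mA gives V_GS = -0.336 V ≤ V_t, so take I_D = 2.05 mA.
Then V_GS = 2.41 V and V_DS = V_DD − I_D(R_D+R_S) = 19 − 2.05×5.5 = 7.7 V.
Saturation requires V_DS ≥ V_GS − V_t = 1.21 V; 7.7 ≥ 1.21 ✓.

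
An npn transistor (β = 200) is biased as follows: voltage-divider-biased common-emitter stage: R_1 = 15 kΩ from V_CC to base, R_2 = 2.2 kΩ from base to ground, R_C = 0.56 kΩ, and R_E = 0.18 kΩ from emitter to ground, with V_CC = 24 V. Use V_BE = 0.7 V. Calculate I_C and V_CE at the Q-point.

I_C ≈ 12 mA, V_CE ≈ 15 V

Thevenize the base divider: V_Th = V_CC·R_2/(R_1+R_2) = 24×2.2/17.2 = 3.07 V, R_Th = R_1‖R_2 = 1.92 kΩ.
Base-emitter loop: V_Th = I_B·R_Th + V_BE + (β+1)I_B·R_E, so I_B = (3.07 − 0.7) / (1.92 + 201×0.18) = 0.0622 mA.
I_C = β·I_B = 200×0.0622 = 12.4 mA, and I_E = (β+1)I_B = 12.5 mA.
V_CE = V_CC − I_C·R_C − I_E·R_E = 24 − 12.4×0.56 − 12.5×0.18 = 14.8 V.
V_CE = 14.8 V > 0.2 V confirms active-region operation.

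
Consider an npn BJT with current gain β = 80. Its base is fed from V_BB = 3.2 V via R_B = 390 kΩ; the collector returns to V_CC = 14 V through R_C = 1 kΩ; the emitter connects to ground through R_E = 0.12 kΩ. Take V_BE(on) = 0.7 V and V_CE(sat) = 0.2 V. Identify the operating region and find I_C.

active; I_C ≈ 0.5 mA

Assume active. Base-emitter loop: I_B = (V_BB − V_BE)/(R_B + (β+1)R_E) = (3.2 − 0.7)/(390 + 81×0.12) = 0.00625 mA.
I_C = β·I_B = 80×0.00625 = 0.5 mA.
V_CE = V_CC − I_C·R_C − I_E·R_E = 14 − 0.5×1 − 0.507×0.12 = 13.4 V > V_CE(sat), so the active-region assumption holds.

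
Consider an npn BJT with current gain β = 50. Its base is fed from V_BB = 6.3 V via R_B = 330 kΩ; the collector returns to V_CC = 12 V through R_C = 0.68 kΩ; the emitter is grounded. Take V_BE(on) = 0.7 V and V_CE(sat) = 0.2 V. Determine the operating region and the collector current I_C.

active; I_C ≈ 0.85 mA

Assume active. Base-emitter loop: I_B = (V_BB − V_BE)/R_B = (6.3 − 0.7)/330 = 0.017 mA.
I_C = β·I_B = 50×0.017 = 0.848 mA.
V_CE = V_CC − I_C·R_C = 12 − 0.848×0.68 = 11.4 V > V_CE(sat), so the active-region assumption holds.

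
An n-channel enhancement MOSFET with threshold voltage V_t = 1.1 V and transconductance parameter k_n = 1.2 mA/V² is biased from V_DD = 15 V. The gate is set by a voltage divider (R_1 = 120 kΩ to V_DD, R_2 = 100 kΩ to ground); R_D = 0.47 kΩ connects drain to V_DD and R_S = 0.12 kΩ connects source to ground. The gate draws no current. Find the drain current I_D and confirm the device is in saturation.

V_G = V_DD·R_2/(R_1+R_2) = 15×100/220 = 6.82 V.
Assume saturation: I_D = (k_n/2)(V_GS − V_t)² with V_GS = V_G − I_D·R_S = 6.82 − 0.12·I_D.
Substituting gives 0.00864·I_D² − 1.82·I_D + 19.6 = 0, with roots I_D = 11.4 or 200 mA.
The root I_D = 200 mA gives V_GS = -17.1 V ≤ V_t, so take I_D = 11.4 mA.
Then V_GS = 5.45 V and V_DS = V_DD − I_D(R_D+R_S) = 15 − 11.4×0.59 = 8.29 V.
Saturation requires V_DS ≥ V_GS − V_t = 4.35 V; 8.29 ≥ 4.35 ✓.

I_D ≈ 11 mA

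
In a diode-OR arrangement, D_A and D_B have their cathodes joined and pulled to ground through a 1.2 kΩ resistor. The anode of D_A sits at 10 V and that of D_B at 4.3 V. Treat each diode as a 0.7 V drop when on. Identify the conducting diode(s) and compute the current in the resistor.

Assume both conduct. Then node N would need to be at both 10−0.7 = 9.3 V and 4.3−0.7 = 3.6 V, which is impossible.
Assume only D_A conducts: V_N = 10 − 0.7 = 9.3 V, so I_R = 9.3/1.2 = 7.75 mA.
Check D_B: its anode-to-cathode voltage is 4.3 − 9.3 = -5 V < 0.7 V, so it is off. The assumption is consistent.

Only D_A conducts; I_R ≈ 7.8 mA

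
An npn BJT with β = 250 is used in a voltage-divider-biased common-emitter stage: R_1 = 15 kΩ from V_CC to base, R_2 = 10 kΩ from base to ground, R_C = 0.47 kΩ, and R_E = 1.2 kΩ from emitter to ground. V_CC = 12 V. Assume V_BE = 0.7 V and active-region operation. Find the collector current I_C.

Thevenize the base divider: V_Th = V_CC·R_2/(R_1+R_2) = 12×10/25 = 4.8 V, R_Th = R_1‖R_2 = 6 kΩ.
Base-emitter loop: V_Th = I_B·R_Th + V_BE + (β+1)I_B·R_E, so I_B = (4.8 − 0.7) / (6 + 251×1.2) = 0.0133 mA.
I_C = β·I_B = 250×0.0133 = 3.34 mA, and I_E = (β+1)I_B = 3.35 mA.
V_CE = V_CC − I_C·R_C − I_E·R_E = 12 − 3.34×0.47 − 3.35×1.2 = 6.41 V.
V_CE = 6.41 V > 0.2 V confirms active-region operation.

I_C ≈ 3.3 mA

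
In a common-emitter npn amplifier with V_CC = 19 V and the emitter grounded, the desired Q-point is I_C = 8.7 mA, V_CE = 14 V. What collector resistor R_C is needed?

Collector loop: V_CC = I_C·R_C + V_CE.
R_C = (V_CC − V_CE)/I_C = (19 − 14)/8.7 = 0.575 kΩ.

R_C ≈ 0.57 kΩ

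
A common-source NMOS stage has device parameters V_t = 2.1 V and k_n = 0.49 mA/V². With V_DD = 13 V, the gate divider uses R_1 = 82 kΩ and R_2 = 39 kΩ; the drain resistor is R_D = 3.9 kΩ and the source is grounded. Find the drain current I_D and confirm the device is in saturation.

V_G = V_DD·R_2/(R_1+R_2) = 13×39/121 = 4.19 V. With the source grounded, V_GS = V_G = 4.19 V.
Assume saturation: I_D = (k_n/2)(V_GS − V_t)² = (0.49/2)×(4.19 − 2.1)² = 0.245×2.09² = 1.07 mA.
V_DS = V_DD − I_D·R_D = 13 − 1.07×3.9 = 8.83 V.
Saturation requires V_DS ≥ V_GS − V_t = 2.09 V; 8.83 ≥ 2.09 ✓.

I_D ≈ 1.1 mA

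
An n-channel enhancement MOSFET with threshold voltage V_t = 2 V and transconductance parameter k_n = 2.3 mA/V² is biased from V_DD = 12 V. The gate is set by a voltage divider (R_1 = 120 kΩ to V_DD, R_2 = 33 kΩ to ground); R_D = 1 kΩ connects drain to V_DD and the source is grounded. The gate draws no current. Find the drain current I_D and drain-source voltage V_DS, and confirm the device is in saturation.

V_G = V_DD·R_2/(R_1+R_2) = 12×33/153 = 2.59 V. With the source grounded, V_GS = V_G = 2.59 V.
Assume saturation: I_D = (k_n/2)(V_GS − V_t)² = (2.3/2)×(2.59 − 2)² = 1.15×0.588² = 0.398 mA.
V_DS = V_DD − I_D·R_D = 12 − 0.398×1 = 11.6 V.
Saturation requires V_DS ≥ V_GS − V_t = 0.588 V; 11.6 ≥ 0.588 ✓.

I_D ≈ 0.4 mA, V_DS ≈ 12 V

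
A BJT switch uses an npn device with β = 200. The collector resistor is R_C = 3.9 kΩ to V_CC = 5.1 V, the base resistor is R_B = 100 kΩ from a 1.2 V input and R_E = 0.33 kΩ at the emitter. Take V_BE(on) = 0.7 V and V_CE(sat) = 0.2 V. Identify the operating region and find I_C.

active; I_C ≈ 0.6 mA

Assume active. Base-emitter loop: I_B = (V_BB − V_BE)/(R_B + (β+1)R_E) = (1.2 − 0.7)/(100 + 201×0.33) = 0.00301 mA.
I_C = β·I_B = 200×0.00301 = 0.601 mA.
V_CE = V_CC − I_C·R_C − I_E·R_E = 5.1 − 0.601×3.9 − 0.604×0.33 = 2.56 V > V_CE(sat), so the active-region assumption holds.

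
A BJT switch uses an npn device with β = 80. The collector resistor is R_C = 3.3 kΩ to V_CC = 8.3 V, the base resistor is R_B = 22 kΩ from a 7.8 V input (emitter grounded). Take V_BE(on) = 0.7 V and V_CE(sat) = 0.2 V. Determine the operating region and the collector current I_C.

saturation; I_C ≈ 2.5 mA

Assume active: I_B = (7.8 − 0.7)/22 = 0.323 mA, giving I_C = β·I_B = 25.8 mA.
But then V_CE = 8.3 − 25.8×3.3 = -76.9 V < V_CE(sat) = 0.2 V — impossible in the active region.
So the transistor is saturated. With V_CE = 0.2 V, I_C = (V_CC − 0.2)/R_C = 8.1/3.3 = 2.45 mA.
Check: β·I_B = 25.8 mA > I_C = 2.45 mA, confirming saturation.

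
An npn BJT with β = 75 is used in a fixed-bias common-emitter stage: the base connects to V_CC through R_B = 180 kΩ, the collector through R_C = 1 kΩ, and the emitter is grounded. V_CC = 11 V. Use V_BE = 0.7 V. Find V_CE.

Base loop: V_CC = I_B·R_B + V_BE, so I_B = (11 − 0.7)/180 kΩ = 0.0572 mA.
In the active region I_C = β·I_B = 75 × 0.0572 = 4.29 mA.
Collector loop: V_CE = V_CC − I_C·R_C = 11 − 4.29×1 = 6.71 V.
Since V_CE = 6.71 V > V_CE(sat) ≈ 0.2 V, the transistor is in the active region as assumed.

V_CE ≈ 6.7 V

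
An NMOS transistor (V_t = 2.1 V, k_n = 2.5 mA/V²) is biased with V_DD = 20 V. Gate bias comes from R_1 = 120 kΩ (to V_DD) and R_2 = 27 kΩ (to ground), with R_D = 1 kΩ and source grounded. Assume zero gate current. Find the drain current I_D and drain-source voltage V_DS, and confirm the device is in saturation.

I_D ≈ 3.1 mA, V_DS ≈ 17 V

V_G = V_DD·R_2/(R_1+R_2) = 20×27/147 = 3.67 V. With the source grounded, V_GS = V_G = 3.67 V.
Assume saturation: I_D = (k_n/2)(V_GS − V_t)² = (2.5/2)×(3.67 − 2.1)² = 1.25×1.57² = 3.09 mA.
V_DS = V_DD − I_D·R_D = 20 − 3.09×1 = 16.9 V.
Saturation requires V_DS ≥ V_GS − V_t = 1.57 V; 16.9 ≥ 1.57 ✓.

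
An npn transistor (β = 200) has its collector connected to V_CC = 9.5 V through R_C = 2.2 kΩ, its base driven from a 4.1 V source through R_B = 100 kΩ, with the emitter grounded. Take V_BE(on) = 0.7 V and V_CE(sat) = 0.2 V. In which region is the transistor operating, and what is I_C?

saturation; I_C ≈ 4.2 mA

Assume active: I_B = (4.1 − 0.7)/100 = 0.034 mA, giving I_C = β·I_B = 6.8 mA.
But then V_CE = 9.5 − 6.8×2.2 = -5.46 V < V_CE(sat) = 0.2 V — impossible in the active region.
So the transistor is saturated. With V_CE = 0.2 V, I_C = (V_CC − 0.2)/R_C = 9.3/2.2 = 4.23 mA.
Check: β·I_B = 6.8 mA > I_C = 4.23 mA, confirming saturation.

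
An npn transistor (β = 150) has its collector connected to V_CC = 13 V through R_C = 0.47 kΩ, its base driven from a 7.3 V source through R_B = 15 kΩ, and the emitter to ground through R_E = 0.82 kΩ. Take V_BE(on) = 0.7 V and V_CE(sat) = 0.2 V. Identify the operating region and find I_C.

Assume active. Base-emitter loop: I_B = (V_BB − V_BE)/(R_B + (β+1)R_E) = (7.3 − 0.7)/(15 + 151×0.82) = 0.0475 mA.
I_C = β·I_B = 150×0.0475 = 7.13 mA.
V_CE = V_CC − I_C·R_C − I_E·R_E = 13 − 7.13×0.47 − 7.18×0.82 = 3.76 V > V_CE(sat), so the active-region assumption holds.

active; I_C ≈ 7.1 mA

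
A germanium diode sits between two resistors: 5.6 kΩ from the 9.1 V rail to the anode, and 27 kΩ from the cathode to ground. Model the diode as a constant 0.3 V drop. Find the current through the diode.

The two resistors are in series with the diode, so KVL gives 9.1 = I·5.6 + 0.3 + I·27.
I = (9.1 − 0.3) / (5.6 + 27) kΩ = 8.8 / 32.6 = 0.27 mA.

I ≈ 0.27 mA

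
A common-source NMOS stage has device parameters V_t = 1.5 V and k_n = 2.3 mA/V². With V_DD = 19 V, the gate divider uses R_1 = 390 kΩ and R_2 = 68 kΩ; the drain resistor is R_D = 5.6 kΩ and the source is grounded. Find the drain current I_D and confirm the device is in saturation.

V_G = V_DD·R_2/(R_1+R_2) = 19×68/458 = 2.82 V. With the source grounded, V_GS = V_G = 2.82 V.
Assume saturation: I_D = (k_n/2)(V_GS − V_t)² = (2.3/2)×(2.82 − 1.5)² = 1.15×1.32² = 2.01 mA.
V_DS = V_DD − I_D·R_D = 19 − 2.01×5.6 = 7.76 V.
Saturation requires V_DS ≥ V_GS − V_t = 1.32 V; 7.76 ≥ 1.32 ✓.

I_D ≈ 2 mA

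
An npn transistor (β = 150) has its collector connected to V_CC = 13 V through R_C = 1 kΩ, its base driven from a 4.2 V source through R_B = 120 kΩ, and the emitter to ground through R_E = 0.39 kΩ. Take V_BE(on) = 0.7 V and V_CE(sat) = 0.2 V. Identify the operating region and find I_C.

Assume active. Base-emitter loop: I_B = (V_BB − V_BE)/(R_B + (β+1)R_E) = (4.2 − 0.7)/(120 + 151×0.39) = 0.0196 mA.
I_C = β·I_B = 150×0.0196 = 2.93 mA.
V_CE = V_CC − I_C·R_C − I_E·R_E = 13 − 2.93×1 − 2.95×0.39 = 8.91 V > V_CE(sat), so the active-region assumption holds.

active; I_C ≈ 2.9 mA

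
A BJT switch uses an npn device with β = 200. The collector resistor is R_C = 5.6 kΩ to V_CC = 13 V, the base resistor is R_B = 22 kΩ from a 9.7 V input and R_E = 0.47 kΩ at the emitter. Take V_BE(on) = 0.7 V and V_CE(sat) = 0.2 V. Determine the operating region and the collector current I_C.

Assume active: I_B = (9.7 − 0.7)/(22 + 201×0.47) = 0.0773 mA, I_C = β·I_B = 15.5 mA.
Then V_CE = 13 − 15.5×5.6 − 15.5×0.47 = -80.8 V < 0.2 V — the active assumption fails.
Re-solve with V_CE = 0.2 V. KCL at the emitter: V_E/R_E = (V_BB−0.7−V_E)/R_B + (V_CC−0.2−V_E)/R_C, giving V_E = 1.15 V.
I_C = (V_CC − 0.2 − V_E)/R_C = (12.8 − 1.15)/5.6 = 2.08 mA.
Check: I_B = (9 − 1.15)/22 = 0.357 mA, and β·I_B = 71.4 mA > I_C, confirming saturation.

saturation; I_C ≈ 2.1 mA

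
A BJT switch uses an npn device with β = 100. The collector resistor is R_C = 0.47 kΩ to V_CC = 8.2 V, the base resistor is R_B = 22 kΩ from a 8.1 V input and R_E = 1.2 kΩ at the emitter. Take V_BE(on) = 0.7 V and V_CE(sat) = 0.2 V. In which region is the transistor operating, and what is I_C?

Assume active: I_B = (8.1 − 0.7)/(22 + 101×1.2) = 0.0517 mA, I_C = β·I_B = 5.17 mA.
Then V_CE = 8.2 − 5.17×0.47 − 5.22×1.2 = -0.492 V < 0.2 V — the active assumption fails.
Re-solve with V_CE = 0.2 V. KCL at the emitter: V_E/R_E = (V_BB−0.7−V_E)/R_B + (V_CC−0.2−V_E)/R_C, giving V_E = 5.77 V.
I_C = (V_CC − 0.2 − V_E)/R_C = (8 − 5.77)/0.47 = 4.74 mA.
Check: I_B = (7.4 − 5.77)/22 = 0.0739 mA, and β·I_B = 7.39 mA > I_C, confirming saturation.

saturation; I_C ≈ 4.7 mA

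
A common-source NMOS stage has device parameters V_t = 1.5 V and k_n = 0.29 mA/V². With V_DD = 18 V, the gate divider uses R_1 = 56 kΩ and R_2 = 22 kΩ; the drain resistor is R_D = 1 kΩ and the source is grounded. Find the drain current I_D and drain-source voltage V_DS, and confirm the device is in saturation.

V_G = V_DD·R_2/(R_1+R_2) = 18×22/78 = 5.08 V. With the source grounded, V_GS = V_G = 5.08 V.
Assume saturation: I_D = (k_n/2)(V_GS − V_t)² = (0.29/2)×(5.08 − 1.5)² = 0.145×3.58² = 1.86 mA.
V_DS = V_DD − I_D·R_D = 18 − 1.86×1 = 16.1 V.
Saturation requires V_DS ≥ V_GS − V_t = 3.58 V; 16.1 ≥ 3.58 ✓.

I_D ≈ 1.9 mA, V_DS ≈ 16 V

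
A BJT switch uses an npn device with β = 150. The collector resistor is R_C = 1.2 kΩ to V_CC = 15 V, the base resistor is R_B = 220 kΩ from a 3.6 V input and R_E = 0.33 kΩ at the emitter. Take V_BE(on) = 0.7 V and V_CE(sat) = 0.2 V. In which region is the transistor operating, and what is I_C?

Assume active. Base-emitter loop: I_B = (V_BB − V_BE)/(R_B + (β+1)R_E) = (3.6 − 0.7)/(220 + 151×0.33) = 0.0107 mA.
I_C = β·I_B = 150×0.0107 = 1.61 mA.
V_CE = V_CC − I_C·R_C − I_E·R_E = 15 − 1.61×1.2 − 1.62×0.33 = 12.5 V > V_CE(sat), so the active-region assumption holds.

active; I_C ≈ 1.6 mA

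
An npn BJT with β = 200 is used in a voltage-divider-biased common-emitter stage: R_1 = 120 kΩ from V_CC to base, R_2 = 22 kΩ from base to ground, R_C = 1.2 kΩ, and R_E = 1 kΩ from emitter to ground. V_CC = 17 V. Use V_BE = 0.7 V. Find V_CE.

V_CE ≈ 13 V

Thevenize the base divider: V_Th = V_CC·R_2/(R_1+R_2) = 17×22/142 = 2.63 V, R_Th = R_1‖R_2 = 18.6 kΩ.
Base-emitter loop: V_Th = I_B·R_Th + V_BE + (β+1)I_B·R_E, so I_B = (2.63 − 0.7) / (18.6 + 201×1) = 0.00881 mA.
I_C = β·I_B = 200×0.00881 = 1.76 mA, and I_E = (β+1)I_B = 1.77 mA.
V_CE = V_CC − I_C·R_C − I_E·R_E = 17 − 1.76×1.2 − 1.77×1 = 13.1 V.
V_CE = 13.1 V > 0.2 V confirms active-region operation.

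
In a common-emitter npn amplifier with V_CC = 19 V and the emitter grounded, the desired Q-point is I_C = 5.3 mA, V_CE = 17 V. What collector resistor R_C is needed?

R_C ≈ 0.38 kΩ

Collector loop: V_CC = I_C·R_C + V_CE.
R_C = (V_CC − V_CE)/I_C = (19 − 17)/5.3 = 0.377 kΩ.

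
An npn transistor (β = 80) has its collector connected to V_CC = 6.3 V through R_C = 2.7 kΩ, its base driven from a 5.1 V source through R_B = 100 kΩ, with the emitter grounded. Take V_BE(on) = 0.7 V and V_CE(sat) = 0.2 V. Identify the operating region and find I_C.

Assume active: I_B = (5.1 − 0.7)/100 = 0.044 mA, giving I_C = β·I_B = 3.52 mA.
But then V_CE = 6.3 − 3.52×2.7 = -3.2 V < V_CE(sat) = 0.2 V — impossible in the active region.
So the transistor is saturated. With V_CE = 0.2 V, I_C = (V_CC − 0.2)/R_C = 6.1/2.7 = 2.26 mA.
Check: β·I_B = 3.52 mA > I_C = 2.26 mA, confirming saturation.

saturation; I_C ≈ 2.3 mA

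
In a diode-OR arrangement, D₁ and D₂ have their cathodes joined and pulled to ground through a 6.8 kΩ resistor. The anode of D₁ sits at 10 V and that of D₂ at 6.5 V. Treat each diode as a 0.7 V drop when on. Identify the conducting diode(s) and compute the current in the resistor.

Assume both conduct. Then node N would need to be at both 10−0.7 = 9.3 V and 6.5−0.7 = 5.8 V, which is impossible.
Assume only D₁ conducts: V_N = 10 − 0.7 = 9.3 V, so I_R = 9.3/6.8 = 1.37 mA.
Check D₂: its anode-to-cathode voltage is 6.5 − 9.3 = -2.8 V < 0.7 V, so it is off. The assumption is consistent.

Only D₁ conducts; I_R ≈ 1.4 mA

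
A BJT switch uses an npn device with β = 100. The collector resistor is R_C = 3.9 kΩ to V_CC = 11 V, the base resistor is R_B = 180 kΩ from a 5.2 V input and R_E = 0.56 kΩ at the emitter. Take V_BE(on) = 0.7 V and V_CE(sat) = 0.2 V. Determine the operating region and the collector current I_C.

active; I_C ≈ 1.9 mA

Assume active. Base-emitter loop: I_B = (V_BB − V_BE)/(R_B + (β+1)R_E) = (5.2 − 0.7)/(180 + 101×0.56) = 0.019 mA.
I_C = β·I_B = 100×0.019 = 1.9 mA.
V_CE = V_CC − I_C·R_C − I_E·R_E = 11 − 1.9×3.9 − 1.92×0.56 = 2.51 V > V_CE(sat), so the active-region assumption holds.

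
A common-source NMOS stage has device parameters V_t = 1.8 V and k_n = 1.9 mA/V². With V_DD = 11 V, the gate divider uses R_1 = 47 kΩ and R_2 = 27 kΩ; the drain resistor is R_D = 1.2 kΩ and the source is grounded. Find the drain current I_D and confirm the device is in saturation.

I_D ≈ 4.7 mA

V_G = V_DD·R_2/(R_1+R_2) = 11×27/74 = 4.01 V. With the source grounded, V_GS = V_G = 4.01 V.
Assume saturation: I_D = (k_n/2)(V_GS − V_t)² = (1.9/2)×(4.01 − 1.8)² = 0.95×2.21² = 4.65 mA.
V_DS = V_DD − I_D·R_D = 11 − 4.65×1.2 = 5.41 V.
Saturation requires V_DS ≥ V_GS − V_t = 2.21 V; 5.41 ≥ 2.21 ✓.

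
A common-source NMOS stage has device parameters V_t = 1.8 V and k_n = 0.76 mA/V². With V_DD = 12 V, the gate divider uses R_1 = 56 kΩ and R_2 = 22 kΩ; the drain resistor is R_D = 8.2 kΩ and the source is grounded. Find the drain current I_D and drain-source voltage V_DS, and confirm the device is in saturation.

I_D ≈ 0.95 mA, V_DS ≈ 4.2 V

V_G = V_DD·R_2/(R_1+R_2) = 12×22/78 = 3.38 V. With the source grounded, V_GS = V_G = 3.38 V.
Assume saturation: I_D = (k_n/2)(V_GS − V_t)² = (0.76/2)×(3.38 − 1.8)² = 0.38×1.58² = 0.954 mA.
V_DS = V_DD − I_D·R_D = 12 − 0.954×8.2 = 4.18 V.
Saturation requires V_DS ≥ V_GS − V_t = 1.58 V; 4.18 ≥ 1.58 ✓.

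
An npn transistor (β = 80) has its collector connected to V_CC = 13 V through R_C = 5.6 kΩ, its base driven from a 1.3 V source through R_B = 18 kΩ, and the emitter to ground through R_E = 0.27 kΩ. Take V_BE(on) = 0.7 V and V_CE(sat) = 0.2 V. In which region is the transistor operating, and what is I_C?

Assume active. Base-emitter loop: I_B = (V_BB − V_BE)/(R_B + (β+1)R_E) = (1.3 − 0.7)/(18 + 81×0.27) = 0.015 mA.
I_C = β·I_B = 80×0.015 = 1.2 mA.
V_CE = V_CC − I_C·R_C − I_E·R_E = 13 − 1.2×5.6 − 1.22×0.27 = 5.93 V > V_CE(sat), so the active-region assumption holds.

active; I_C ≈ 1.2 mA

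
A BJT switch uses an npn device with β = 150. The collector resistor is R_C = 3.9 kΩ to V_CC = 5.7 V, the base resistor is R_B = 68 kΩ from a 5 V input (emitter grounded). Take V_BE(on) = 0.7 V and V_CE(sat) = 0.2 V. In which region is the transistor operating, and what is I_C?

Assume active: I_B = (5 − 0.7)/68 = 0.0632 mA, giving I_C = β·I_B = 9.49 mA.
But then V_CE = 5.7 − 9.49×3.9 = -31.3 V < V_CE(sat) = 0.2 V — impossible in the active region.
So the transistor is saturated. With V_CE = 0.2 V, I_C = (V_CC − 0.2)/R_C = 5.5/3.9 = 1.41 mA.
Check: β·I_B = 9.49 mA > I_C = 1.41 mA, confirming saturation.

saturation; I_C ≈ 1.4 mA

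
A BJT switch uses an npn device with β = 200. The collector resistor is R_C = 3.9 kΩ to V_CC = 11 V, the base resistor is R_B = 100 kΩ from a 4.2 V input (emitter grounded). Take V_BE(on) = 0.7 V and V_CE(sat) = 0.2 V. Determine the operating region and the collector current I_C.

Assume active: I_B = (4.2 − 0.7)/100 = 0.035 mA, giving I_C = β·I_B = 7 mA.
But then V_CE = 11 − 7×3.9 = -16.3 V < V_CE(sat) = 0.2 V — impossible in the active region.
So the transistor is saturated. With V_CE = 0.2 V, I_C = (V_CC − 0.2)/R_C = 10.8/3.9 = 2.77 mA.
Check: β·I_B = 7 mA > I_C = 2.77 mA, confirming saturation.

saturation; I_C ≈ 2.8 mA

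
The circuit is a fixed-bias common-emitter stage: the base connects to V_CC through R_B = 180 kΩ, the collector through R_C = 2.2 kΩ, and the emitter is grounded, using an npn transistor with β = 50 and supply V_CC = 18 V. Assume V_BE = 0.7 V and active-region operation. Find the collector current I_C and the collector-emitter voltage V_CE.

Base loop: V_CC = I_B·R_B + V_BE, so I_B = (18 − 0.7)/180 kΩ = 0.0961 mA.
In the active region I_C = β·I_B = 50 × 0.0961 = 4.81 mA.
Collector loop: V_CE = V_CC − I_C·R_C = 18 − 4.81×2.2 = 7.43 V.
Since V_CE = 7.43 V > V_CE(sat) ≈ 0.2 V, the transistor is in the active region as assumed.

I_C ≈ 4.8 mA, V_CE ≈ 7.4 V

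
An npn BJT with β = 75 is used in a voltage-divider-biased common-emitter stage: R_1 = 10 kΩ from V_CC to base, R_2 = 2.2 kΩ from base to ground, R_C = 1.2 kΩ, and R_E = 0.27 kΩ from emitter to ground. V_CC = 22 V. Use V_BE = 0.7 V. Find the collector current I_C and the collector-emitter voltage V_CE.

Thevenize the base divider: V_Th = V_CC·R_2/(R_1+R_2) = 22×2.2/12.2 = 3.97 V, R_Th = R_1‖R_2 = 1.8 kΩ.
Base-emitter loop: V_Th = I_B·R_Th + V_BE + (β+1)I_B·R_E, so I_B = (3.97 − 0.7) / (1.8 + 76×0.27) = 0.146 mA.
I_C = β·I_B = 75×0.146 = 11 mA, and I_E = (β+1)I_B = 11.1 mA.
V_CE = V_CC − I_C·R_C − I_E·R_E = 22 − 11×1.2 − 11.1×0.27 = 5.82 V.
V_CE = 5.82 V > 0.2 V confirms active-region operation.

I_C ≈ 11 mA, V_CE ≈ 5.8 V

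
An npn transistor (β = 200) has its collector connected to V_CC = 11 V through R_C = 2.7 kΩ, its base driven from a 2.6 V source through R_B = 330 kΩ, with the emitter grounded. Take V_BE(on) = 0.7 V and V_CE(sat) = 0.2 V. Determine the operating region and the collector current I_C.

Assume active. Base-emitter loop: I_B = (V_BB − V_BE)/R_B = (2.6 − 0.7)/330 = 0.00576 mA.
I_C = β·I_B = 200×0.00576 = 1.15 mA.
V_CE = V_CC − I_C·R_C = 11 − 1.15×2.7 = 7.89 V > V_CE(sat), so the active-region assumption holds.

active; I_C ≈ 1.2 mA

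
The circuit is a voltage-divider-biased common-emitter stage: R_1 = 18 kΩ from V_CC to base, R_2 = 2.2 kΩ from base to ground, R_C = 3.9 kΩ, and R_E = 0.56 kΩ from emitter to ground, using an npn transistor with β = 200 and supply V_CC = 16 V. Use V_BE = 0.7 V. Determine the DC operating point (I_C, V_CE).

Thevenize the base divider: V_Th = V_CC·R_2/(R_1+R_2) = 16×2.2/20.2 = 1.74 V, R_Th = R_1‖R_2 = 1.96 kΩ.
Base-emitter loop: V_Th = I_B·R_Th + V_BE + (β+1)I_B·R_E, so I_B = (1.74 − 0.7) / (1.96 + 201×0.56) = 0.0091 mA.
I_C = β·I_B = 200×0.0091 = 1.82 mA, and I_E = (β+1)I_B = 1.83 mA.
V_CE = V_CC − I_C·R_C − I_E·R_E = 16 − 1.82×3.9 − 1.83×0.56 = 7.87 V.
V_CE = 7.87 V > 0.2 V confirms active-region operation.

I_C ≈ 1.8 mA, V_CE ≈ 7.9 V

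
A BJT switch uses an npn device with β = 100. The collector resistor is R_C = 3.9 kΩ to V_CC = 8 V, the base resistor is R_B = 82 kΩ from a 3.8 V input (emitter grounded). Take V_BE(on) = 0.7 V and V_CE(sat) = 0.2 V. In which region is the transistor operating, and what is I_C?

Assume active: I_B = (3.8 − 0.7)/82 = 0.0378 mA, giving I_C = β·I_B = 3.78 mA.
But then V_CE = 8 − 3.78×3.9 = -6.74 V < V_CE(sat) = 0.2 V — impossible in the active region.
So the transistor is saturated. With V_CE = 0.2 V, I_C = (V_CC − 0.2)/R_C = 7.8/3.9 = 2 mA.
Check: β·I_B = 3.78 mA > I_C = 2 mA, confirming saturation.

saturation; I_C ≈ 2 mA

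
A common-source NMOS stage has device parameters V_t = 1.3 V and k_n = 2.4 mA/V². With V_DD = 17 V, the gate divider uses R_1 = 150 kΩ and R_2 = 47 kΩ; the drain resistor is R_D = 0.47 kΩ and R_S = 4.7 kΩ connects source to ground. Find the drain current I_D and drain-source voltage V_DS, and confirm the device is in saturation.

I_D ≈ 0.46 mA, V_DS ≈ 15 V

V_G = V_DD·R_2/(R_1+R_2) = 17×47/197 = 4.06 V.
Assume saturation: I_D = (k_n/2)(V_GS − V_t)² with V_GS = V_G − I_D·R_S = 4.06 − 4.7·I_D.
Substituting gives 26.5·I_D² − 32.1·I_D + 9.11 = 0, with roots I_D = 0.455 or 0.755 mA.
The root I_D = 0.755 mA gives V_GS = 0.507 V ≤ V_t, so take I_D = 0.455 mA.
Then V_GS = 1.92 V and V_DS = V_DD − I_D(R_D+R_S) = 17 − 0.455×5.17 = 14.6 V.
Saturation requires V_DS ≥ V_GS − V_t = 0.616 V; 14.6 ≥ 0.616 ✓.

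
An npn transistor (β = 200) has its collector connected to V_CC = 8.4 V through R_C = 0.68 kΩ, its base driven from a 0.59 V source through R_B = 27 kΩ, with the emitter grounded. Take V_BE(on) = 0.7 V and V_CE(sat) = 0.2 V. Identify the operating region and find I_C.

cutoff; I_C ≈ 0

V_BB = 0.59 V ≤ V_BE(on) = 0.7 V, so the base-emitter junction is not forward biased.
The transistor is in cutoff: I_B = I_C = 0.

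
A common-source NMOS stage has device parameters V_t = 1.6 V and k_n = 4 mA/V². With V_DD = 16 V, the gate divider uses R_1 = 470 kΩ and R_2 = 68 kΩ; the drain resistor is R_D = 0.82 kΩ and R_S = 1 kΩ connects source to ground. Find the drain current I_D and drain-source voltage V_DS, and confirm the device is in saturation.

V_G = V_DD·R_2/(R_1+R_2) = 16×68/538 = 2.02 V.
Assume saturation: I_D = (k_n/2)(V_GS − V_t)² with V_GS = V_G − I_D·R_S = 2.02 − 1·I_D.
Substituting gives 2·I_D² − 2.69·I_D + 0.357 = 0, with roots I_D = 0.149 or 1.2 mA.
The root I_D = 1.2 mA gives V_GS = 0.827 V ≤ V_t, so take I_D = 0.149 mA.
Then V_GS = 1.87 V and V_DS = V_DD − I_D(R_D+R_S) = 16 − 0.149×1.82 = 15.7 V.
Saturation requires V_DS ≥ V_GS − V_t = 0.273 V; 15.7 ≥ 0.273 ✓.

I_D ≈ 0.15 mA, V_DS ≈ 16 V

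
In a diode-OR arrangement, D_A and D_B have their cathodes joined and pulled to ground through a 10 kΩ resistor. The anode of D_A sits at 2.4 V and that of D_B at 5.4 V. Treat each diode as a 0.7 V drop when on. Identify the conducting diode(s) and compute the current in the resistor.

Assume both conduct. Then node N would need to be at both 2.4−0.7 = 1.7 V and 5.4−0.7 = 4.7 V, which is impossible.
Assume only D_B conducts: V_N = 5.4 − 0.7 = 4.7 V, so I_R = 4.7/10 = 0.47 mA.
Check D_A: its anode-to-cathode voltage is 2.4 − 4.7 = -2.3 V < 0.7 V, so it is off. The assumption is consistent.

Only D_B conducts; I_R ≈ 0.47 mA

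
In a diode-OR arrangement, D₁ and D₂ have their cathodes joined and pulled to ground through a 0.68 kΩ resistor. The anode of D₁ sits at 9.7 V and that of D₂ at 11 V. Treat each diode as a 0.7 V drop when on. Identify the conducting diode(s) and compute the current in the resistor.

Assume both conduct. Then node N would need to be at both 9.7−0.7 = 9 V and 11−0.7 = 10.3 V, which is impossible.
Assume only D₂ conducts: V_N = 11 − 0.7 = 10.3 V, so I_R = 10.3/0.68 = 15.1 mA.
Check D₁: its anode-to-cathode voltage is 9.7 − 10.3 = -0.6 V < 0.7 V, so it is off. The assumption is consistent.

Only D₂ conducts; I_R ≈ 15 mA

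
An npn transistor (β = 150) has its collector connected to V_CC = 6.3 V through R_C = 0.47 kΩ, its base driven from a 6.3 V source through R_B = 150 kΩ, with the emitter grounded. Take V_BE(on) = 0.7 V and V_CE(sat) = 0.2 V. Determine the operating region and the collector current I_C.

active; I_C ≈ 5.6 mA

Assume active. Base-emitter loop: I_B = (V_BB − V_BE)/R_B = (6.3 − 0.7)/150 = 0.0373 mA.
I_C = β·I_B = 150×0.0373 = 5.6 mA.
V_CE = V_CC − I_C·R_C = 6.3 − 5.6×0.47 = 3.67 V > V_CE(sat), so the active-region assumption holds.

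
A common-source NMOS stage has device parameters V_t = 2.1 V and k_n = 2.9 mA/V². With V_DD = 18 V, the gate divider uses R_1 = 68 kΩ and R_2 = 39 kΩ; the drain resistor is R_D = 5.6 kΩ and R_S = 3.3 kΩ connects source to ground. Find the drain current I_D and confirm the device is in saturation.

V_G = V_DD·R_2/(R_1+R_2) = 18×39/107 = 6.56 V.
Assume saturation: I_D = (k_n/2)(V_GS − V_t)² with V_GS = V_G − I_D·R_S = 6.56 − 3.3·I_D.
Substituting gives 15.8·I_D² − 43.7·I_D + 28.9 = 0, with roots I_D = 1.09 or 1.68 mA.
The root I_D = 1.68 mA gives V_GS = 1.02 V ≤ V_t, so take I_D = 1.09 mA.
Then V_GS = 2.97 V and V_DS = V_DD − I_D(R_D+R_S) = 18 − 1.09×8.9 = 8.31 V.
Saturation requires V_DS ≥ V_GS − V_t = 0.867 V; 8.31 ≥ 0.867 ✓.

I_D ≈ 1.1 mA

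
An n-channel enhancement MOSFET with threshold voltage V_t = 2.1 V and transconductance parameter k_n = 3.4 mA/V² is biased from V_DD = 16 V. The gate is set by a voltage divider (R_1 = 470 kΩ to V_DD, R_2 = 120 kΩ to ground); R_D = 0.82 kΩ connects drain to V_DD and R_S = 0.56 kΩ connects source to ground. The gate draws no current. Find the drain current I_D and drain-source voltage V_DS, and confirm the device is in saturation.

V_G = V_DD·R_2/(R_1+R_2) = 16×120/590 = 3.25 V.
Assume saturation: I_D = (k_n/2)(V_GS − V_t)² with V_GS = V_G − I_D·R_S = 3.25 − 0.56·I_D.
Substituting gives 0.533·I_D² − 3.2·I_D + 2.26 = 0, with roots I_D = 0.821 or 5.18 mA.
The root I_D = 5.18 mA gives V_GS = 0.355 V ≤ V_t, so take I_D = 0.821 mA.
Then V_GS = 2.79 V and V_DS = V_DD − I_D(R_D+R_S) = 16 − 0.821×1.38 = 14.9 V.
Saturation requires V_DS ≥ V_GS − V_t = 0.695 V; 14.9 ≥ 0.695 ✓.

I_D ≈ 0.82 mA, V_DS ≈ 15 V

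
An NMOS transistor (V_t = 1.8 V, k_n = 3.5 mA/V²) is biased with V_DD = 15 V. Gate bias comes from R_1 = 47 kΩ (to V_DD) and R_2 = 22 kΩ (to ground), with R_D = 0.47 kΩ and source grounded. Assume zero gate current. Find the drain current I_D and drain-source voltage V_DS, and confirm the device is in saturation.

V_G = V_DD·R_2/(R_1+R_2) = 15×22/69 = 4.78 V. With the source grounded, V_GS = V_G = 4.78 V.
Assume saturation: I_D = (k_n/2)(V_GS − V_t)² = (3.5/2)×(4.78 − 1.8)² = 1.75×2.98² = 15.6 mA.
V_DS = V_DD − I_D·R_D = 15 − 15.6×0.47 = 7.68 V.
Saturation requires V_DS ≥ V_GS − V_t = 2.98 V; 7.68 ≥ 2.98 ✓.

I_D ≈ 16 mA, V_DS ≈ 7.7 V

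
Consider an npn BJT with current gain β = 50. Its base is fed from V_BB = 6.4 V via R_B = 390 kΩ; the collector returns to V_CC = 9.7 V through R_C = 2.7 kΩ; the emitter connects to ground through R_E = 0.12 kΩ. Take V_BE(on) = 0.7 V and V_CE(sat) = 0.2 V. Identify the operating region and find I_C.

Assume active. Base-emitter loop: I_B = (V_BB − V_BE)/(R_B + (β+1)R_E) = (6.4 − 0.7)/(390 + 51×0.12) = 0.0144 mA.
I_C = β·I_B = 50×0.0144 = 0.719 mA.
V_CE = V_CC − I_C·R_C − I_E·R_E = 9.7 − 0.719×2.7 − 0.734×0.12 = 7.67 V > V_CE(sat), so the active-region assumption holds.

active; I_C ≈ 0.72 mA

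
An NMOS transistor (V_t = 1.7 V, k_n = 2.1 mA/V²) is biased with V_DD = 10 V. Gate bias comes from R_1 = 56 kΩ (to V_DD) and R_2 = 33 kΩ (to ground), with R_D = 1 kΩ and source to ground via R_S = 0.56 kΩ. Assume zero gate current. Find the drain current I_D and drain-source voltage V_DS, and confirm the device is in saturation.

I_D ≈ 1.5 mA, V_DS ≈ 7.7 V

V_G = V_DD·R_2/(R_1+R_2) = 10×33/89 = 3.71 V.
Assume saturation: I_D = (k_n/2)(V_GS − V_t)² with V_GS = V_G − I_D·R_S = 3.71 − 0.56·I_D.
Substituting gives 0.329·I_D² − 3.36·I_D + 4.23 = 0, with roots I_D = 1.47 or 8.74 mA.
The root I_D = 8.74 mA gives V_GS = -1.18 V ≤ V_t, so take I_D = 1.47 mA.
Then V_GS = 2.88 V and V_DS = V_DD − I_D(R_D+R_S) = 10 − 1.47×1.56 = 7.7 V.
Saturation requires V_DS ≥ V_GS − V_t = 1.18 V; 7.7 ≥ 1.18 ✓.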